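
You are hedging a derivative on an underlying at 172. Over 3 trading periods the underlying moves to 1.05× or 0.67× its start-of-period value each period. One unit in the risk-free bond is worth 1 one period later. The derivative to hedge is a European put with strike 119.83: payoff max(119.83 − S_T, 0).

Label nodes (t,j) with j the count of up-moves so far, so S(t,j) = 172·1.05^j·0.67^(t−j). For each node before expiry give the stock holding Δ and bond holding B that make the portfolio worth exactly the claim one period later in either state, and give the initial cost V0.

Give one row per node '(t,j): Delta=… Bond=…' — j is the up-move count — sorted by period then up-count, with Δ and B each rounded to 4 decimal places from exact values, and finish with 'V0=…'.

(0,0): Delta=-0.1433 Bond=26.5495
(1,0): Delta=-0.8568 Bond=108.7718
(1,1): Delta=-0.0743 Bond=14.0916
(2,0): Delta=-1.0000 Bond=119.8300
(2,1): Delta=-0.8429 Bond=107.0963
(2,2): Delta=0.0000 Bond=0.0000
V0=1.9033

Since d<R<u, set p* = (R−d)/(u−d) = 0.8684; price each node as the discounted p*-expectation of its children.
Payoff layer (t=3): V(3,0)=68.0988, V(3,1)=38.7587, V(3,2)=0.0000, V(3,3)=0.0000
Node (2,0) S=77.2108: V=(p*·38.7587+(1−p*)·68.0988)/1=42.6192; Δ=(38.7587−68.0988)/(81.0713−51.7312)=-1.0000; B=V−Δ·S=119.8300
Node (2,1) S=121.0020: V=(p*·0.0000+(1−p*)·38.7587)/1=5.0998; Δ=(0.0000−38.7587)/(127.0521−81.0713)=-0.8429; B=V−Δ·S=107.0963
Node (2,2) S=189.6300: V=(p*·0.0000+(1−p*)·0.0000)/1=0.0000; Δ=(0.0000−0.0000)/(199.1115−127.0521)=0.0000; B=V−Δ·S=0.0000
Node (1,0) S=115.2400: V=(p*·5.0998+(1−p*)·42.6192)/1=10.0366; Δ=(5.0998−42.6192)/(121.0020−77.2108)=-0.8568; B=V−Δ·S=108.7718
Node (1,1) S=180.6000: V=(p*·0.0000+(1−p*)·5.0998)/1=0.6710; Δ=(0.0000−5.0998)/(189.6300−121.0020)=-0.0743; B=V−Δ·S=14.0916
Node (0,0) S=172.0000: V=(p*·0.6710+(1−p*)·10.0366)/1=1.9033; Δ=(0.6710−10.0366)/(180.6000−115.2400)=-0.1433; B=V−Δ·S=26.5495
The time-0 hedge costs 1.9033, which is the no-arbitrage price.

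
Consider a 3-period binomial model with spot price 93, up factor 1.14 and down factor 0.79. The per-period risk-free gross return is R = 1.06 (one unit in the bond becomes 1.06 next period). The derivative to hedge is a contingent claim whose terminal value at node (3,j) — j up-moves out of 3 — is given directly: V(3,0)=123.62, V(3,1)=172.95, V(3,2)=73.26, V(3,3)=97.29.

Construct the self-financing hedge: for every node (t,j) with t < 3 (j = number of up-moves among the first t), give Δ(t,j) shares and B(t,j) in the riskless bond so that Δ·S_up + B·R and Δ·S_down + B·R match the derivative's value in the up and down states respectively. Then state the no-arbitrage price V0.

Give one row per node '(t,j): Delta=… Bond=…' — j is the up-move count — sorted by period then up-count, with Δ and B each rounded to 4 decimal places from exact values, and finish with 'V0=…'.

(0,0): Delta=-0.4998 Bond=127.8774
(1,0): Delta=-2.4077 Bond=275.7271
(1,1): Delta=-0.1080 Bond=94.0162
(2,0): Delta=2.4283 Bond=11.5803
(2,1): Delta=-3.4007 Bond=375.4383
(2,2): Delta=0.5681 Bond=17.9442
V0=81.3982

Under the risk-neutral measure, an up-move has probability p* = (R−d)/(u−d) = 0.7714 and values discount at R = 1.06.
At expiry t=3: V(3,0)=123.6200, V(3,1)=172.9500, V(3,2)=73.2600, V(3,3)=97.2900
Node (2,0) S=58.0413: V=(p*·172.9500+(1−p*)·123.6200)/1.06=152.5232; Δ=(172.9500−123.6200)/(66.1671−45.8526)=2.4283; B=V−Δ·S=11.5803
Node (2,1) S=83.7558: V=(p*·73.2600+(1−p*)·172.9500)/1.06=90.6097; Δ=(73.2600−172.9500)/(95.4816−66.1671)=-3.4007; B=V−Δ·S=375.4383
Node (2,2) S=120.8628: V=(p*·97.2900+(1−p*)·73.2600)/1.06=86.6013; Δ=(97.2900−73.2600)/(137.7836−95.4816)=0.5681; B=V−Δ·S=17.9442
Node (1,0) S=73.4700: V=(p*·90.6097+(1−p*)·152.5232)/1.06=98.8315; Δ=(90.6097−152.5232)/(83.7558−58.0413)=-2.4077; B=V−Δ·S=275.7271
Node (1,1) S=106.0200: V=(p*·86.6013+(1−p*)·90.6097)/1.06=82.5637; Δ=(86.6013−90.6097)/(120.8628−83.7558)=-0.1080; B=V−Δ·S=94.0162
Node (0,0) S=93.0000: V=(p*·82.5637+(1−p*)·98.8315)/1.06=81.3982; Δ=(82.5637−98.8315)/(106.0200−73.4700)=-0.4998; B=V−Δ·S=127.8774
Self-financing check: at every node Δ·S+B equals the discounted successor values.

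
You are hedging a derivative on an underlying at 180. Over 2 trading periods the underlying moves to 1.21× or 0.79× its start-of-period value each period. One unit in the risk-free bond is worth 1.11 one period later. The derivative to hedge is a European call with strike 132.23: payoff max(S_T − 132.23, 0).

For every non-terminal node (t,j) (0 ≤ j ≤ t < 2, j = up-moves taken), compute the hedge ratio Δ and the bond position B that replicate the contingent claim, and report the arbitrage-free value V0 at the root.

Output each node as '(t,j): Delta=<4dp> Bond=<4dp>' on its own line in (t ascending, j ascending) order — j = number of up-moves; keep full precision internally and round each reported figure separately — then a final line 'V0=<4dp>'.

No-arbitrage ⇒ martingale measure with p* = (R−d)/(u−d) = 0.7619.
Terminal values V(2,·): V(2,0)=0.0000, V(2,1)=39.8320, V(2,2)=131.3080
(1,0): S=142.2000. Δ = (V_up−V_dn)/(S_up−S_dn) = (39.8320−0.0000)/(172.0620−112.3380) = 0.6669. V = [p*·39.8320 + (1−p*)·0.0000]/1.11 = 27.3407. B = V − Δ·S = -67.4974.
(1,1): S=217.8000. Δ = (V_up−V_dn)/(S_up−S_dn) = (131.3080−39.8320)/(263.5380−172.0620) = 1.0000. V = [p*·131.3080 + (1−p*)·39.8320]/1.11 = 98.6739. B = V − Δ·S = -119.1261.
(0,0): S=180.0000. Δ = (V_up−V_dn)/(S_up−S_dn) = (98.6739−27.3407)/(217.8000−142.2000) = 0.9436. V = [p*·98.6739 + (1−p*)·27.3407]/1.11 = 73.5944. B = V − Δ·S = -96.2465.
Self-financing check: at every node Δ·S+B equals the discounted successor values.

(0,0): Delta=0.9436 Bond=-96.2465
(1,0): Delta=0.6669 Bond=-67.4974
(1,1): Delta=1.0000 Bond=-119.1261
V0=73.5944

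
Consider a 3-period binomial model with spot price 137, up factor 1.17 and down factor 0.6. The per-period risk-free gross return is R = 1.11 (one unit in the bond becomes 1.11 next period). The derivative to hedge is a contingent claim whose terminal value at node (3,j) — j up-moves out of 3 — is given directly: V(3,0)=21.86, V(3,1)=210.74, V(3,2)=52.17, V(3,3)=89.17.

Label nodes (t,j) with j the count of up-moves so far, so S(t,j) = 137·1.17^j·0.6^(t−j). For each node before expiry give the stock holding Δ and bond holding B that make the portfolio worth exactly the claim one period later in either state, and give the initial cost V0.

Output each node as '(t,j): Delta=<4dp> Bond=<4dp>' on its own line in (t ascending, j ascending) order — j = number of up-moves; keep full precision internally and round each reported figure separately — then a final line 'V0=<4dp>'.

Risk-neutral probability p* = (R−d)/(u−d) = (1.11−0.6)/(1.17−0.6) = 0.8947.
Terminal values V(3,·): V(3,0)=21.8600, V(3,1)=210.7400, V(3,2)=52.1700, V(3,3)=89.1700
(2,0): S=49.3200. Δ = (V_up−V_dn)/(S_up−S_dn) = (210.7400−21.8600)/(57.7044−29.5920) = 6.7187. V = [p*·210.7400 + (1−p*)·21.8600]/1.11 = 171.9440. B = V − Δ·S = -159.4244.
(2,1): S=96.1740. Δ = (V_up−V_dn)/(S_up−S_dn) = (52.1700−210.7400)/(112.5236−57.7044) = -2.8926. V = [p*·52.1700 + (1−p*)·210.7400]/1.11 = 62.0375. B = V − Δ·S = 340.2304.
(2,2): S=187.5393. Δ = (V_up−V_dn)/(S_up−S_dn) = (89.1700−52.1700)/(219.4210−112.5236) = 0.3461. V = [p*·89.1700 + (1−p*)·52.1700]/1.11 = 76.8246. B = V − Δ·S = 11.9123.
(1,0): S=82.2000. Δ = (V_up−V_dn)/(S_up−S_dn) = (62.0375−171.9440)/(96.1740−49.3200) = -2.3457. V = [p*·62.0375 + (1−p*)·171.9440]/1.11 = 66.3122. B = V − Δ·S = 259.1308.
(1,1): S=160.2900. Δ = (V_up−V_dn)/(S_up−S_dn) = (76.8246−62.0375)/(187.5393−96.1740) = 0.1618. V = [p*·76.8246 + (1−p*)·62.0375]/1.11 = 67.8090. B = V − Δ·S = 41.8667.
(0,0): S=137.0000. Δ = (V_up−V_dn)/(S_up−S_dn) = (67.8090−66.3122)/(160.2900−82.2000) = 0.0192. V = [p*·67.8090 + (1−p*)·66.3122]/1.11 = 60.9473. B = V − Δ·S = 58.3213.
The time-0 hedge costs 60.9473, which is the no-arbitrage price.

(0,0): Delta=0.0192 Bond=58.3213
(1,0): Delta=-2.3457 Bond=259.1308
(1,1): Delta=0.1618 Bond=41.8667
(2,0): Delta=6.7187 Bond=-159.4244
(2,1): Delta=-2.8926 Bond=340.2304
(2,2): Delta=0.3461 Bond=11.9123
V0=60.9473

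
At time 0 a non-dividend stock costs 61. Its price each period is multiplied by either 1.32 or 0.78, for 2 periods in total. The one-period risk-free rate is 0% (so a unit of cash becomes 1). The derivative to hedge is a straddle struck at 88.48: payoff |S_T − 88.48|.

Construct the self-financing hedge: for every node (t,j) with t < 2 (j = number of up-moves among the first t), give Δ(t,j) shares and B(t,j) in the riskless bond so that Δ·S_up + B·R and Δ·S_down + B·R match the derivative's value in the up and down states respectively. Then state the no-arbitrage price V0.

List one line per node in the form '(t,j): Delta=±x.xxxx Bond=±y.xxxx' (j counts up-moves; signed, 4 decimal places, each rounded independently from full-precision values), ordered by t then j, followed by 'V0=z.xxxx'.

Risk-neutral probability p* = (R−d)/(u−d) = (1−0.78)/(1.32−0.78) = 0.4074.
Terminal values V(2,·): V(2,0)=51.3676, V(2,1)=25.6744, V(2,2)=17.8064
Node (1,0) S=47.5800: V=(p*·25.6744+(1−p*)·51.3676)/1=40.9000; Δ=(25.6744−51.3676)/(62.8056−37.1124)=-1.0000; B=V−Δ·S=88.4800
Node (1,1) S=80.5200: V=(p*·17.8064+(1−p*)·25.6744)/1=22.4689; Δ=(17.8064−25.6744)/(106.2864−62.8056)=-0.1810; B=V−Δ·S=37.0393
Node (0,0) S=61.0000: V=(p*·22.4689+(1−p*)·40.9000)/1=33.3910; Δ=(22.4689−40.9000)/(80.5200−47.5800)=-0.5595; B=V−Δ·S=67.5227
The time-0 hedge costs 33.3910, which is the no-arbitrage price.

(0,0): Delta=-0.5595 Bond=67.5227
(1,0): Delta=-1.0000 Bond=88.4800
(1,1): Delta=-0.1810 Bond=37.0393
V0=33.3910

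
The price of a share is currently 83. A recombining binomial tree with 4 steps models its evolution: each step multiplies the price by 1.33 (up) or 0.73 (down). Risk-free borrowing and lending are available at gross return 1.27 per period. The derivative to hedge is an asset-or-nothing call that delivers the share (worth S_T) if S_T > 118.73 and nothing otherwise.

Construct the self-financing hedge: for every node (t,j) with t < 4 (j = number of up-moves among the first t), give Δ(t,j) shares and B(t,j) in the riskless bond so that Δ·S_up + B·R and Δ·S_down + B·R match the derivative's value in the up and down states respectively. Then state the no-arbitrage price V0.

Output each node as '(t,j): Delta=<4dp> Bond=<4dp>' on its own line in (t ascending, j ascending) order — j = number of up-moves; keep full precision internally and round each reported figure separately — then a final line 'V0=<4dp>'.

(0,0): Delta=1.1768 Bond=-16.2001
(1,0): Delta=1.9692 Bond=-68.5806
(1,1): Delta=1.1285 Bond=-15.2401
(2,0): Delta=0.0000 Bond=0.0000
(2,1): Delta=2.0893 Bond=-96.7749
(2,2): Delta=1.0699 Bond=-10.7528
(3,0): Delta=0.0000 Bond=0.0000
(3,1): Delta=0.0000 Bond=0.0000
(3,2): Delta=2.2167 Bond=-136.5601
(3,3): Delta=1.0000 Bond=0.0000
V0=81.4780

Since d<R<u, set p* = (R−d)/(u−d) = 0.9000; price each node as the discounted p*-expectation of its children.
Terminal payoffs: V(4,0)=0.0000, V(4,1)=0.0000, V(4,2)=0.0000, V(4,3)=142.5463, V(4,4)=259.7076
(3,0): S=32.2884. Δ = (V_up−V_dn)/(S_up−S_dn) = (0.0000−0.0000)/(42.9436−23.5705) = 0.0000. V = [p*·0.0000 + (1−p*)·0.0000]/1.27 = 0.0000. B = V − Δ·S = 0.0000.
(3,1): S=58.8268. Δ = (V_up−V_dn)/(S_up−S_dn) = (0.0000−0.0000)/(78.2397−42.9436) = 0.0000. V = [p*·0.0000 + (1−p*)·0.0000]/1.27 = 0.0000. B = V − Δ·S = 0.0000.
(3,2): S=107.1777. Δ = (V_up−V_dn)/(S_up−S_dn) = (142.5463−0.0000)/(142.5463−78.2397) = 2.2167. V = [p*·142.5463 + (1−p*)·0.0000]/1.27 = 101.0170. B = V − Δ·S = -136.5601.
(3,3): S=195.2689. Δ = (V_up−V_dn)/(S_up−S_dn) = (259.7076−142.5463)/(259.7076−142.5463) = 1.0000. V = [p*·259.7076 + (1−p*)·142.5463]/1.27 = 195.2689. B = V − Δ·S = 0.0000.
(2,0): S=44.2307. Δ = (V_up−V_dn)/(S_up−S_dn) = (0.0000−0.0000)/(58.8268−32.2884) = 0.0000. V = [p*·0.0000 + (1−p*)·0.0000]/1.27 = 0.0000. B = V − Δ·S = 0.0000.
(2,1): S=80.5847. Δ = (V_up−V_dn)/(S_up−S_dn) = (101.0170−0.0000)/(107.1777−58.8268) = 2.0893. V = [p*·101.0170 + (1−p*)·0.0000]/1.27 = 71.5869. B = V − Δ·S = -96.7749.
(2,2): S=146.8187. Δ = (V_up−V_dn)/(S_up−S_dn) = (195.2689−101.0170)/(195.2689−107.1777) = 1.0699. V = [p*·195.2689 + (1−p*)·101.0170]/1.27 = 146.3336. B = V − Δ·S = -10.7528.
(1,0): S=60.5900. Δ = (V_up−V_dn)/(S_up−S_dn) = (71.5869−0.0000)/(80.5847−44.2307) = 1.9692. V = [p*·71.5869 + (1−p*)·0.0000]/1.27 = 50.7309. B = V − Δ·S = -68.5806.
(1,1): S=110.3900. Δ = (V_up−V_dn)/(S_up−S_dn) = (146.3336−71.5869)/(146.8187−80.5847) = 1.1285. V = [p*·146.3336 + (1−p*)·71.5869]/1.27 = 109.3377. B = V − Δ·S = -15.2401.
(0,0): S=83.0000. Δ = (V_up−V_dn)/(S_up−S_dn) = (109.3377−50.7309)/(110.3900−60.5900) = 1.1768. V = [p*·109.3377 + (1−p*)·50.7309]/1.27 = 81.4780. B = V − Δ·S = -16.2001.
Each (Δ,B) replicates both successor values, so the strategy is self-financing and V0 is arbitrage-free.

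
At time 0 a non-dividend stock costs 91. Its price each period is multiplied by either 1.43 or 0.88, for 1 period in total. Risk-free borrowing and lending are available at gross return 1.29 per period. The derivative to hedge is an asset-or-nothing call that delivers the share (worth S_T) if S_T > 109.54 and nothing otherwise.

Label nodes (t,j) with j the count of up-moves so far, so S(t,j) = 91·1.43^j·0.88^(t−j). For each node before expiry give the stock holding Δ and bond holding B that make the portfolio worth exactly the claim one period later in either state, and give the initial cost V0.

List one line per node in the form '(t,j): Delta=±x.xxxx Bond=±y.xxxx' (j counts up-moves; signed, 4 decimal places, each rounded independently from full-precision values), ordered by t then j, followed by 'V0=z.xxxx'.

(0,0): Delta=2.6000 Bond=-161.4016
V0=75.1984

No-arbitrage ⇒ martingale measure with p* = (R−d)/(u−d) = 0.7455.
Terminal payoffs: V(1,0)=0.0000, V(1,1)=130.1300
(0,0): S=91.0000. Δ = (V_up−V_dn)/(S_up−S_dn) = (130.1300−0.0000)/(130.1300−80.0800) = 2.6000. V = [p*·130.1300 + (1−p*)·0.0000]/1.29 = 75.1984. B = V − Δ·S = -161.4016.
Each (Δ,B) replicates both successor values, so the strategy is self-financing and V0 is arbitrage-free.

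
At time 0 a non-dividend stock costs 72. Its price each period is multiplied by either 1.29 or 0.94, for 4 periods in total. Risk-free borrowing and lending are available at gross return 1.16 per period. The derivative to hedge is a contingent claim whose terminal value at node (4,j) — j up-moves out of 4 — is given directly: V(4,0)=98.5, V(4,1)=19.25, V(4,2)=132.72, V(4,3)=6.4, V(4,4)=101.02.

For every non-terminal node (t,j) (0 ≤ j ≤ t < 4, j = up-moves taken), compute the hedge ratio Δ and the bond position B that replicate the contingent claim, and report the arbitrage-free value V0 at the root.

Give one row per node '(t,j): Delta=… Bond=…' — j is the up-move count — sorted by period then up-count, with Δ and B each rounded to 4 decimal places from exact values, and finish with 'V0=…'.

Under the risk-neutral measure, an up-move has probability p* = (R−d)/(u−d) = 0.6286 and values discount at R = 1.16.
At expiry t=4: V(4,0)=98.5000, V(4,1)=19.2500, V(4,2)=132.7200, V(4,3)=6.4000, V(4,4)=101.0200
Node (3,0) S=59.8020: V=(p*·19.2500+(1−p*)·98.5000)/1.16=41.9704; Δ=(19.2500−98.5000)/(77.1446−56.2139)=-3.7863; B=V−Δ·S=268.3990
Node (3,1) S=82.0688: V=(p*·132.7200+(1−p*)·19.2500)/1.16=78.0810; Δ=(132.7200−19.2500)/(105.8687−77.1446)=3.9503; B=V−Δ·S=-246.1190
Node (3,2) S=112.6263: V=(p*·6.4000+(1−p*)·132.7200)/1.16=45.9645; Δ=(6.4000−132.7200)/(145.2879−105.8687)=-3.2045; B=V−Δ·S=406.8788
Node (3,3) S=154.5616: V=(p*·101.0200+(1−p*)·6.4000)/1.16=56.7892; Δ=(101.0200−6.4000)/(199.3845−145.2879)=1.7491; B=V−Δ·S=-213.5537
Node (2,0) S=63.6192: V=(p*·78.0810+(1−p*)·41.9704)/1.16=55.7487; Δ=(78.0810−41.9704)/(82.0688−59.8020)=1.6217; B=V−Δ·S=-47.4244
Node (2,1) S=87.3072: V=(p*·45.9645+(1−p*)·78.0810)/1.16=49.9082; Δ=(45.9645−78.0810)/(112.6263−82.0688)=-1.0510; B=V−Δ·S=141.6696
Node (2,2) S=119.8152: V=(p*·56.7892+(1−p*)·45.9645)/1.16=45.4902; Δ=(56.7892−45.9645)/(154.5616−112.6263)=0.2581; B=V−Δ·S=14.5626
Node (1,0) S=67.6800: V=(p*·49.9082+(1−p*)·55.7487)/1.16=44.8944; Δ=(49.9082−55.7487)/(87.3072−63.6192)=-0.2466; B=V−Δ·S=61.5817
Node (1,1) S=92.8800: V=(p*·45.4902+(1−p*)·49.9082)/1.16=40.6303; Δ=(45.4902−49.9082)/(119.8152−87.3072)=-0.1359; B=V−Δ·S=53.2533
Node (0,0) S=72.0000: V=(p*·40.6303+(1−p*)·44.8944)/1.16=36.3915; Δ=(40.6303−44.8944)/(92.8800−67.6800)=-0.1692; B=V−Δ·S=48.5747
Check: Δ(0,0)·S0 + B(0,0) = 36.3915 = V0.

(0,0): Delta=-0.1692 Bond=48.5747
(1,0): Delta=-0.2466 Bond=61.5817
(1,1): Delta=-0.1359 Bond=53.2533
(2,0): Delta=1.6217 Bond=-47.4244
(2,1): Delta=-1.0510 Bond=141.6696
(2,2): Delta=0.2581 Bond=14.5626
(3,0): Delta=-3.7863 Bond=268.3990
(3,1): Delta=3.9503 Bond=-246.1190
(3,2): Delta=-3.2045 Bond=406.8788
(3,3): Delta=1.7491 Bond=-213.5537
V0=36.3915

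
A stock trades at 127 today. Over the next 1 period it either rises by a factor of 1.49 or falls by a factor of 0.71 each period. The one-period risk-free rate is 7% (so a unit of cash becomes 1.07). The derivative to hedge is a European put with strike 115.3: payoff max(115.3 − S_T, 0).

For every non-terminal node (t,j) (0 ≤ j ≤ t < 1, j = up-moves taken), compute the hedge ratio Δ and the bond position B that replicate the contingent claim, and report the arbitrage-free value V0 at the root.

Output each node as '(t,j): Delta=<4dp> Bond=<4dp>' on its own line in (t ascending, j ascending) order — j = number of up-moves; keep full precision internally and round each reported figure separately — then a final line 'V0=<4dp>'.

Under the risk-neutral measure, an up-move has probability p* = (R−d)/(u−d) = 0.4615 and values discount at R = 1.07.
Terminal values V(1,·): V(1,0)=25.1300, V(1,1)=0.0000
(0,0): S=127.0000. Δ = (V_up−V_dn)/(S_up−S_dn) = (0.0000−25.1300)/(189.2300−90.1700) = -0.2537. V = [p*·0.0000 + (1−p*)·25.1300]/1.07 = 12.6463. B = V − Δ·S = 44.8642.
The time-0 hedge costs 12.6463, which is the no-arbitrage price.

(0,0): Delta=-0.2537 Bond=44.8642
V0=12.6463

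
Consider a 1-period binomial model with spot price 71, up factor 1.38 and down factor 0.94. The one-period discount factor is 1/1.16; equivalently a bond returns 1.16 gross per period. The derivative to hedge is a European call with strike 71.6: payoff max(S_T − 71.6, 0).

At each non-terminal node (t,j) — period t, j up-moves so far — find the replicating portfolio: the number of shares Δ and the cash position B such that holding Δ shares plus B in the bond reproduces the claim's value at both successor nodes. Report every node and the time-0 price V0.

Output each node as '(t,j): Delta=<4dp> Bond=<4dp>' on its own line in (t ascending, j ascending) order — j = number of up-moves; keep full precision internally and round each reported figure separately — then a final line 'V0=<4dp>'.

(0,0): Delta=0.8444 Bond=-48.5839
V0=11.3707

Under the risk-neutral measure, an up-move has probability p* = (R−d)/(u−d) = 0.5000 and values discount at R = 1.16.
Terminal values V(1,·): V(1,0)=0.0000, V(1,1)=26.3800
  t=0,j=0: stock 71.0000 → up 97.9800 (V=26.3800), down 66.7400 (V=0.0000). Price 11.3707; hedge Δ=0.8444, bond B=-48.5839.
Each (Δ,B) replicates both successor values, so the strategy is self-financing and V0 is arbitrage-free.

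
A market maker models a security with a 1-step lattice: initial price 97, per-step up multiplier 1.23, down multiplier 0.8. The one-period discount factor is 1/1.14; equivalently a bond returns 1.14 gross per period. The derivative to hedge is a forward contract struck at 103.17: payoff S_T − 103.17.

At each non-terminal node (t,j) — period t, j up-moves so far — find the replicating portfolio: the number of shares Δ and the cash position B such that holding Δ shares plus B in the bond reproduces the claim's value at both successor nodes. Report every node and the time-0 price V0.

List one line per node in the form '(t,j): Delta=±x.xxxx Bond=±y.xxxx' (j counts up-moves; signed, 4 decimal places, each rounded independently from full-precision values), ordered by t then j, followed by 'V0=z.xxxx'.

Risk-neutral probability p* = (R−d)/(u−d) = (1.14−0.8)/(1.23−0.8) = 0.7907.
Payoff layer (t=1): V(1,0)=-25.5700, V(1,1)=16.1400
  t=0,j=0: stock 97.0000 → up 119.3100 (V=16.1400), down 77.6000 (V=-25.5700). Price 6.5000; hedge Δ=1.0000, bond B=-90.5000.
Each (Δ,B) replicates both successor values, so the strategy is self-financing and V0 is arbitrage-free.

(0,0): Delta=1.0000 Bond=-90.5000
V0=6.5000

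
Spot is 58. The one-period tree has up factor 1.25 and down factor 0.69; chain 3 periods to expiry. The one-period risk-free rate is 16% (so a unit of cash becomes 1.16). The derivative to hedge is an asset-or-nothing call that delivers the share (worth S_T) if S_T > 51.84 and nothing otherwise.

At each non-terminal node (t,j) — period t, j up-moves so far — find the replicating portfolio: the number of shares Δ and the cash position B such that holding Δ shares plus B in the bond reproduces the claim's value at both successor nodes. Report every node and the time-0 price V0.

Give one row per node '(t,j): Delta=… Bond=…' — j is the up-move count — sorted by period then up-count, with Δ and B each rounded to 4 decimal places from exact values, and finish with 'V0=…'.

(0,0): Delta=1.2039 Bond=-13.3161
(1,0): Delta=2.0188 Bond=-48.0565
(1,1): Delta=1.1178 Bond=-9.2023
(2,0): Delta=0.0000 Bond=0.0000
(2,1): Delta=2.2321 Bond=-66.4202
(2,2): Delta=1.0000 Bond=0.0000
V0=56.5112

Under the risk-neutral measure, an up-move has probability p* = (R−d)/(u−d) = 0.8393 and values discount at R = 1.16.
At expiry t=3: V(3,0)=0.0000, V(3,1)=0.0000, V(3,2)=62.5312, V(3,3)=113.2812
  t=2,j=0: stock 27.6138 → up 34.5172 (V=0.0000), down 19.0535 (V=0.0000). Price 0.0000; hedge Δ=0.0000, bond B=0.0000.
  t=2,j=1: stock 50.0250 → up 62.5312 (V=62.5312), down 34.5172 (V=0.0000). Price 45.2427; hedge Δ=2.2321, bond B=-66.4202.
  t=2,j=2: stock 90.6250 → up 113.2812 (V=113.2812), down 62.5312 (V=62.5312). Price 90.6250; hedge Δ=1.0000, bond B=0.0000.
  t=1,j=0: stock 40.0200 → up 50.0250 (V=45.2427), down 27.6138 (V=0.0000). Price 32.7341; hedge Δ=2.0188, bond B=-48.0565.
  t=1,j=1: stock 72.5000 → up 90.6250 (V=90.6250), down 50.0250 (V=45.2427). Price 71.8374; hedge Δ=1.1178, bond B=-9.2023.
  t=0,j=0: stock 58.0000 → up 72.5000 (V=71.8374), down 40.0200 (V=32.7341). Price 56.5112; hedge Δ=1.2039, bond B=-13.3161.
Check: Δ(0,0)·S0 + B(0,0) = 56.5112 = V0.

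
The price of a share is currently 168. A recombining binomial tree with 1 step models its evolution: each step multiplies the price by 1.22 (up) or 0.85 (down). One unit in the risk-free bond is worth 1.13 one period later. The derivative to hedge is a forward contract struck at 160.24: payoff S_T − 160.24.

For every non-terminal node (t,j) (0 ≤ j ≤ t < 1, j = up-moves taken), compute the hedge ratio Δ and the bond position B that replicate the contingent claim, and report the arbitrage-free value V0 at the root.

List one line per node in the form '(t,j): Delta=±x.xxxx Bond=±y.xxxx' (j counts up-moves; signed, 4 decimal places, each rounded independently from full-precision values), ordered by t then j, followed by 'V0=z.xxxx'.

(0,0): Delta=1.0000 Bond=-141.8053
V0=26.1947

Risk-neutral probability p* = (R−d)/(u−d) = (1.13−0.85)/(1.22−0.85) = 0.7568.
Payoff layer (t=1): V(1,0)=-17.4400, V(1,1)=44.7200
(0,0): S=168.0000. Δ = (V_up−V_dn)/(S_up−S_dn) = (44.7200−-17.4400)/(204.9600−142.8000) = 1.0000. V = [p*·44.7200 + (1−p*)·-17.4400]/1.13 = 26.1947. B = V − Δ·S = -141.8053.
Check: Δ(0,0)·S0 + B(0,0) = 26.1947 = V0.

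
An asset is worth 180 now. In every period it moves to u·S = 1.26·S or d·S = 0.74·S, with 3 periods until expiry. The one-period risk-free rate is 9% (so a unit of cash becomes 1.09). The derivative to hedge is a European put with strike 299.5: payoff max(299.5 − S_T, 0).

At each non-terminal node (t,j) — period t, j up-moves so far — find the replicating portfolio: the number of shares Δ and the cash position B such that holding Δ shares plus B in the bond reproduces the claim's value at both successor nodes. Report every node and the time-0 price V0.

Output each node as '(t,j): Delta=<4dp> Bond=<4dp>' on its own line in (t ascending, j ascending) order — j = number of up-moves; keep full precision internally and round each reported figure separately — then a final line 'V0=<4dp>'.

(0,0): Delta=-0.7533 Bond=201.1167
(1,0): Delta=-1.0000 Bond=252.0832
(1,1): Delta=-0.6829 Bond=203.2538
(2,0): Delta=-1.0000 Bond=274.7706
(2,1): Delta=-1.0000 Bond=274.7706
(2,2): Delta=-0.5924 Bond=195.6950
V0=65.5301

Under the risk-neutral measure, an up-move has probability p* = (R−d)/(u−d) = 0.6731 and values discount at R = 1.09.
Terminal values V(3,·): V(3,0)=226.5597, V(3,1)=175.3043, V(3,2)=88.0317, V(3,3)=0.0000
Node (2,0) S=98.5680: V=(p*·175.3043+(1−p*)·226.5597)/1.09=176.2026; Δ=(175.3043−226.5597)/(124.1957−72.9403)=-1.0000; B=V−Δ·S=274.7706
Node (2,1) S=167.8320: V=(p*·88.0317+(1−p*)·175.3043)/1.09=106.9386; Δ=(88.0317−175.3043)/(211.4683−124.1957)=-1.0000; B=V−Δ·S=274.7706
Node (2,2) S=285.7680: V=(p*·0.0000+(1−p*)·88.0317)/1.09=26.4033; Δ=(0.0000−88.0317)/(360.0677−211.4683)=-0.5924; B=V−Δ·S=195.6950
Node (1,0) S=133.2000: V=(p*·106.9386+(1−p*)·176.2026)/1.09=118.8832; Δ=(106.9386−176.2026)/(167.8320−98.5680)=-1.0000; B=V−Δ·S=252.0832
Node (1,1) S=226.8000: V=(p*·26.4033+(1−p*)·106.9386)/1.09=48.3781; Δ=(26.4033−106.9386)/(285.7680−167.8320)=-0.6829; B=V−Δ·S=203.2538
Node (0,0) S=180.0000: V=(p*·48.3781+(1−p*)·118.8832)/1.09=65.5301; Δ=(48.3781−118.8832)/(226.8000−133.2000)=-0.7533; B=V−Δ·S=201.1167
Root portfolio cost Δ·180+B reproduces V0=65.5301.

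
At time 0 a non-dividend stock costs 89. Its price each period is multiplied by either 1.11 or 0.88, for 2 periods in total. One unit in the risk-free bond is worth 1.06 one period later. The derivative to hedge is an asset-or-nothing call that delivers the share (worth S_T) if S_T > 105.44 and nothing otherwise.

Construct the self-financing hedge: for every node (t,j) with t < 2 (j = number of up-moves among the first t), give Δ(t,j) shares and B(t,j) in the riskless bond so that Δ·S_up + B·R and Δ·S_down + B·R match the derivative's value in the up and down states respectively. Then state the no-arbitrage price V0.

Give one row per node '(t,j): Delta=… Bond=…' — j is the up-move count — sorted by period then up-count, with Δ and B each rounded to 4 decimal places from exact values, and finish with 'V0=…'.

(0,0): Delta=3.9551 Bond=-292.2293
(1,0): Delta=0.0000 Bond=0.0000
(1,1): Delta=4.8261 Bond=-395.8083
V0=59.7742

Since d<R<u, set p* = (R−d)/(u−d) = 0.7826; price each node as the discounted p*-expectation of its children.
Terminal payoffs: V(2,0)=0.0000, V(2,1)=0.0000, V(2,2)=109.6569
Node (1,0) S=78.3200: V=(p*·0.0000+(1−p*)·0.0000)/1.06=0.0000; Δ=(0.0000−0.0000)/(86.9352−68.9216)=0.0000; B=V−Δ·S=0.0000
Node (1,1) S=98.7900: V=(p*·109.6569+(1−p*)·0.0000)/1.06=80.9608; Δ=(109.6569−0.0000)/(109.6569−86.9352)=4.8261; B=V−Δ·S=-395.8083
Node (0,0) S=89.0000: V=(p*·80.9608+(1−p*)·0.0000)/1.06=59.7742; Δ=(80.9608−0.0000)/(98.7900−78.3200)=3.9551; B=V−Δ·S=-292.2293
Each (Δ,B) replicates both successor values, so the strategy is self-financing and V0 is arbitrage-free.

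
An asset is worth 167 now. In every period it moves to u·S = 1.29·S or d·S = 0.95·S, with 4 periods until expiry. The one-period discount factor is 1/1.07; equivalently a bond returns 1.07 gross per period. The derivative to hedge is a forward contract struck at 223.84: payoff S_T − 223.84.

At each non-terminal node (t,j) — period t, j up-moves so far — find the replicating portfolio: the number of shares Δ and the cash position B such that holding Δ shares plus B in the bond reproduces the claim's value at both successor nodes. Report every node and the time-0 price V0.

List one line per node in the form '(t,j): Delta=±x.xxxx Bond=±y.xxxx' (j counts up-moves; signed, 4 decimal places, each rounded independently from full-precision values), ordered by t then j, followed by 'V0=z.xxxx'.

Under the risk-neutral measure, an up-move has probability p* = (R−d)/(u−d) = 0.3529 and values discount at R = 1.07.
At expiry t=4: V(4,0)=-87.8175, V(4,1)=-39.1357, V(4,2)=26.9690, V(4,3)=116.7322, V(4,4)=238.6212
Node (3,0) S=143.1816: V=(p*·-39.1357+(1−p*)·-87.8175)/1.07=-66.0146; Δ=(-39.1357−-87.8175)/(184.7043−136.0225)=1.0000; B=V−Δ·S=-209.1963
Node (3,1) S=194.4256: V=(p*·26.9690+(1−p*)·-39.1357)/1.07=-14.7707; Δ=(26.9690−-39.1357)/(250.8090−184.7043)=1.0000; B=V−Δ·S=-209.1963
Node (3,2) S=264.0095: V=(p*·116.7322+(1−p*)·26.9690)/1.07=54.8132; Δ=(116.7322−26.9690)/(340.5722−250.8090)=1.0000; B=V−Δ·S=-209.1963
Node (3,3) S=358.4971: V=(p*·238.6212+(1−p*)·116.7322)/1.07=149.3008; Δ=(238.6212−116.7322)/(462.4612−340.5722)=1.0000; B=V−Δ·S=-209.1963
Node (2,0) S=150.7175: V=(p*·-14.7707+(1−p*)·-66.0146)/1.07=-44.7930; Δ=(-14.7707−-66.0146)/(194.4256−143.1816)=1.0000; B=V−Δ·S=-195.5105
Node (2,1) S=204.6585: V=(p*·54.8132+(1−p*)·-14.7707)/1.07=9.1480; Δ=(54.8132−-14.7707)/(264.0095−194.4256)=1.0000; B=V−Δ·S=-195.5105
Node (2,2) S=277.9047: V=(p*·149.3008+(1−p*)·54.8132)/1.07=82.3942; Δ=(149.3008−54.8132)/(358.4971−264.0095)=1.0000; B=V−Δ·S=-195.5105
Node (1,0) S=158.6500: V=(p*·9.1480+(1−p*)·-44.7930)/1.07=-24.0701; Δ=(9.1480−-44.7930)/(204.6585−150.7175)=1.0000; B=V−Δ·S=-182.7201
Node (1,1) S=215.4300: V=(p*·82.3942+(1−p*)·9.1480)/1.07=32.7099; Δ=(82.3942−9.1480)/(277.9047−204.6585)=1.0000; B=V−Δ·S=-182.7201
Node (0,0) S=167.0000: V=(p*·32.7099+(1−p*)·-24.0701)/1.07=-3.7665; Δ=(32.7099−-24.0701)/(215.4300−158.6500)=1.0000; B=V−Δ·S=-170.7665
Each (Δ,B) replicates both successor values, so the strategy is self-financing and V0 is arbitrage-free.

(0,0): Delta=1.0000 Bond=-170.7665
(1,0): Delta=1.0000 Bond=-182.7201
(1,1): Delta=1.0000 Bond=-182.7201
(2,0): Delta=1.0000 Bond=-195.5105
(2,1): Delta=1.0000 Bond=-195.5105
(2,2): Delta=1.0000 Bond=-195.5105
(3,0): Delta=1.0000 Bond=-209.1963
(3,1): Delta=1.0000 Bond=-209.1963
(3,2): Delta=1.0000 Bond=-209.1963
(3,3): Delta=1.0000 Bond=-209.1963
V0=-3.7665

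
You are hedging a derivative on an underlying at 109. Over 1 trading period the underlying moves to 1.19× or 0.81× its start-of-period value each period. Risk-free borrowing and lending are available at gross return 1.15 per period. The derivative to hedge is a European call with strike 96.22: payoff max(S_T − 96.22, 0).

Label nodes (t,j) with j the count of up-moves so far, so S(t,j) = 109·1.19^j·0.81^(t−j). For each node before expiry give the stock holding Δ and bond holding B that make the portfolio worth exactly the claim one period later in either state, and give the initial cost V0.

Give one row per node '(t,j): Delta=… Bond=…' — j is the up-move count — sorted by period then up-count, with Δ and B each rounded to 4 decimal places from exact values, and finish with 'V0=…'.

Risk-neutral probability p* = (R−d)/(u−d) = (1.15−0.81)/(1.19−0.81) = 0.8947.
At expiry t=1: V(1,0)=0.0000, V(1,1)=33.4900
(0,0): S=109.0000. Δ = (V_up−V_dn)/(S_up−S_dn) = (33.4900−0.0000)/(129.7100−88.2900) = 0.8085. V = [p*·33.4900 + (1−p*)·0.0000]/1.15 = 26.0563. B = V − Δ·S = -62.0753.
The time-0 hedge costs 26.0563, which is the no-arbitrage price.

(0,0): Delta=0.8085 Bond=-62.0753
V0=26.0563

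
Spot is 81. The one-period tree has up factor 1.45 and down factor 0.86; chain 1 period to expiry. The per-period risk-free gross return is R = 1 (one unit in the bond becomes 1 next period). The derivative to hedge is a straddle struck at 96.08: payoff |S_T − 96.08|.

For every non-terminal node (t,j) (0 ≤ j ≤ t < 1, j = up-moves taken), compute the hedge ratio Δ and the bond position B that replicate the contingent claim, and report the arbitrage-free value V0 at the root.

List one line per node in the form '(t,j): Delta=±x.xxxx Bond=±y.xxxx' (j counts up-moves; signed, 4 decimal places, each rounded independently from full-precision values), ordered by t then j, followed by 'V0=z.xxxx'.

No-arbitrage ⇒ martingale measure with p* = (R−d)/(u−d) = 0.2373.
Terminal values V(1,·): V(1,0)=26.4200, V(1,1)=21.3700
(0,0): S=81.0000. Δ = (V_up−V_dn)/(S_up−S_dn) = (21.3700−26.4200)/(117.4500−69.6600) = -0.1057. V = [p*·21.3700 + (1−p*)·26.4200]/1 = 25.2217. B = V − Δ·S = 33.7810.
Root portfolio cost Δ·81+B reproduces V0=25.2217.

(0,0): Delta=-0.1057 Bond=33.7810
V0=25.2217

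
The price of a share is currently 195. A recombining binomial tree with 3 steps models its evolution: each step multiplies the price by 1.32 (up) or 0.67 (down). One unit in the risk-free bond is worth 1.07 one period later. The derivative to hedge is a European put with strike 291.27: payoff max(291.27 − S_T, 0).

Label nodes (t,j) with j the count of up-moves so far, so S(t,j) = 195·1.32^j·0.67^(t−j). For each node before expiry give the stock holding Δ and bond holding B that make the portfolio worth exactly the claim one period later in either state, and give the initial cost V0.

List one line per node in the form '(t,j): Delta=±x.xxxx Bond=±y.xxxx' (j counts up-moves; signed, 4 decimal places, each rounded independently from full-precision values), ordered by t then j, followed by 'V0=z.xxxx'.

(0,0): Delta=-0.5897 Bond=187.6649
(1,0): Delta=-1.0000 Bond=254.4065
(1,1): Delta=-0.4595 Bond=167.2984
(2,0): Delta=-1.0000 Bond=272.2150
(2,1): Delta=-1.0000 Bond=272.2150
(2,2): Delta=-0.2881 Bond=120.7557
V0=72.6724

The replicating-portfolio and risk-neutral prices coincide; use p* = (1.07−0.67)/(1.32−0.67) = 0.6154 for the latter.
At expiry t=3: V(3,0)=232.6212, V(3,1)=175.7231, V(3,2)=63.6254, V(3,3)=0.0000
Node (2,0) S=87.5355: V=(p*·175.7231+(1−p*)·232.6212)/1.07=184.6795; Δ=(175.7231−232.6212)/(115.5469−58.6488)=-1.0000; B=V−Δ·S=272.2150
Node (2,1) S=172.4580: V=(p*·63.6254+(1−p*)·175.7231)/1.07=99.7570; Δ=(63.6254−175.7231)/(227.6446−115.5469)=-1.0000; B=V−Δ·S=272.2150
Node (2,2) S=339.7680: V=(p*·0.0000+(1−p*)·63.6254)/1.07=22.8704; Δ=(0.0000−63.6254)/(448.4938−227.6446)=-0.2881; B=V−Δ·S=120.7557
Node (1,0) S=130.6500: V=(p*·99.7570+(1−p*)·184.6795)/1.07=123.7565; Δ=(99.7570−184.6795)/(172.4580−87.5355)=-1.0000; B=V−Δ·S=254.4065
Node (1,1) S=257.4000: V=(p*·22.8704+(1−p*)·99.7570)/1.07=49.0114; Δ=(22.8704−99.7570)/(339.7680−172.4580)=-0.4595; B=V−Δ·S=167.2984
Node (0,0) S=195.0000: V=(p*·49.0114+(1−p*)·123.7565)/1.07=72.6724; Δ=(49.0114−123.7565)/(257.4000−130.6500)=-0.5897; B=V−Δ·S=187.6649
Check: Δ(0,0)·S0 + B(0,0) = 72.6724 = V0.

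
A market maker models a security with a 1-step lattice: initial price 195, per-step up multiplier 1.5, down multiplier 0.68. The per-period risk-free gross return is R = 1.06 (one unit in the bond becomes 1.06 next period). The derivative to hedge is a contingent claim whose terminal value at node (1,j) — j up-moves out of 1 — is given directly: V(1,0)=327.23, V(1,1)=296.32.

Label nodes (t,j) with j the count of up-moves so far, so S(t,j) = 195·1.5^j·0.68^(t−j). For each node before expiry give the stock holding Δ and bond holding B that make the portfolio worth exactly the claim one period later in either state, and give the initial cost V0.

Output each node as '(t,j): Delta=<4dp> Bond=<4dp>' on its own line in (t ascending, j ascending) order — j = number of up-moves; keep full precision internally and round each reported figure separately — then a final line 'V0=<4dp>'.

The replicating-portfolio and risk-neutral prices coincide; use p* = (1.06−0.68)/(1.5−0.68) = 0.4634 for the latter.
Terminal payoffs: V(1,0)=327.2300, V(1,1)=296.3200
Node (0,0) S=195.0000: V=(p*·296.3200+(1−p*)·327.2300)/1.06=295.1942; Δ=(296.3200−327.2300)/(292.5000−132.6000)=-0.1933; B=V−Δ·S=332.8893
Each (Δ,B) replicates both successor values, so the strategy is self-financing and V0 is arbitrage-free.

(0,0): Delta=-0.1933 Bond=332.8893
V0=295.1942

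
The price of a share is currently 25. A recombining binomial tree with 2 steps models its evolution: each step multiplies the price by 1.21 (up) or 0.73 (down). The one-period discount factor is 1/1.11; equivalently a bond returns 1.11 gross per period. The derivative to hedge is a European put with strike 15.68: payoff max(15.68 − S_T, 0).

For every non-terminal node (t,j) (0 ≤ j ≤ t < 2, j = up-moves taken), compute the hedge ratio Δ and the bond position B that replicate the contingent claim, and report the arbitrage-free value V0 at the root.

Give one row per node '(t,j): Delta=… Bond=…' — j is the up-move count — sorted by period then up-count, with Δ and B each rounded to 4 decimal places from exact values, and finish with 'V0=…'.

Since d<R<u, set p* = (R−d)/(u−d) = 0.7917; price each node as the discounted p*-expectation of its children.
Terminal values V(2,·): V(2,0)=2.3575, V(2,1)=0.0000, V(2,2)=0.0000
  t=1,j=0: stock 18.2500 → up 22.0825 (V=0.0000), down 13.3225 (V=2.3575). Price 0.4425; hedge Δ=-0.2691, bond B=5.3539.
  t=1,j=1: stock 30.2500 → up 36.6025 (V=0.0000), down 22.0825 (V=0.0000). Price 0.0000; hedge Δ=0.0000, bond B=0.0000.
  t=0,j=0: stock 25.0000 → up 30.2500 (V=0.0000), down 18.2500 (V=0.4425). Price 0.0830; hedge Δ=-0.0369, bond B=1.0049.
Root portfolio cost Δ·25+B reproduces V0=0.0830.

(0,0): Delta=-0.0369 Bond=1.0049
(1,0): Delta=-0.2691 Bond=5.3539
(1,1): Delta=0.0000 Bond=0.0000
V0=0.0830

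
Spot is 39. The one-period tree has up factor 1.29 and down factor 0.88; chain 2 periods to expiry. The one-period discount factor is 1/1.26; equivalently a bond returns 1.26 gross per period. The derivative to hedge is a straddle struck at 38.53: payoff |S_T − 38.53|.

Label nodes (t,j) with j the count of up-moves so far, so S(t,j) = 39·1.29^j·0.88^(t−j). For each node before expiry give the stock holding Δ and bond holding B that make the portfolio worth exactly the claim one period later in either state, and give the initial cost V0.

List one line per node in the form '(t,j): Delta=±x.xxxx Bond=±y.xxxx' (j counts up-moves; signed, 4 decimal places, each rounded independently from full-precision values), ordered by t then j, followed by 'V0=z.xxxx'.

(0,0): Delta=0.9395 Bond=-21.8539
(1,0): Delta=-0.1838 Bond=11.0143
(1,1): Delta=1.0000 Bond=-30.5794
V0=14.7868

Since d<R<u, set p* = (R−d)/(u−d) = 0.9268; price each node as the discounted p*-expectation of its children.
Payoff layer (t=2): V(2,0)=8.3284, V(2,1)=5.7428, V(2,2)=26.3699
Node (1,0) S=34.3200: V=(p*·5.7428+(1−p*)·8.3284)/1.26=4.7079; Δ=(5.7428−8.3284)/(44.2728−30.2016)=-0.1838; B=V−Δ·S=11.0143
Node (1,1) S=50.3100: V=(p*·26.3699+(1−p*)·5.7428)/1.26=19.7306; Δ=(26.3699−5.7428)/(64.8999−44.2728)=1.0000; B=V−Δ·S=-30.5794
Node (0,0) S=39.0000: V=(p*·19.7306+(1−p*)·4.7079)/1.26=14.7868; Δ=(19.7306−4.7079)/(50.3100−34.3200)=0.9395; B=V−Δ·S=-21.8539
Each (Δ,B) replicates both successor values, so the strategy is self-financing and V0 is arbitrage-free.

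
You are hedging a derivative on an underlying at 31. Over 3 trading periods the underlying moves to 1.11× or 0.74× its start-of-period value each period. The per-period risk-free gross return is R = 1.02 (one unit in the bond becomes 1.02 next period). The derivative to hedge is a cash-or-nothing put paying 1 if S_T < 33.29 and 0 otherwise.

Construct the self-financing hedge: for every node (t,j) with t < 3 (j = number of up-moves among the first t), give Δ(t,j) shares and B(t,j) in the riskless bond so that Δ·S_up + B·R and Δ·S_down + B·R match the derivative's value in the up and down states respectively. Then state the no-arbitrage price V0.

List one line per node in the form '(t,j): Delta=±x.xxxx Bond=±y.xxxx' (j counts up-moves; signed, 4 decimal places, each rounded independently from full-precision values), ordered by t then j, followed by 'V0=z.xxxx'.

Under the risk-neutral measure, an up-move has probability p* = (R−d)/(u−d) = 0.7568 and values discount at R = 1.02.
Payoff layer (t=3): V(3,0)=1.0000, V(3,1)=1.0000, V(3,2)=1.0000, V(3,3)=0.0000
(2,0): S=16.9756. Δ = (V_up−V_dn)/(S_up−S_dn) = (1.0000−1.0000)/(18.8429−12.5619) = 0.0000. V = [p*·1.0000 + (1−p*)·1.0000]/1.02 = 0.9804. B = V − Δ·S = 0.9804.
(2,1): S=25.4634. Δ = (V_up−V_dn)/(S_up−S_dn) = (1.0000−1.0000)/(28.2644−18.8429) = 0.0000. V = [p*·1.0000 + (1−p*)·1.0000]/1.02 = 0.9804. B = V − Δ·S = 0.9804.
(2,2): S=38.1951. Δ = (V_up−V_dn)/(S_up−S_dn) = (0.0000−1.0000)/(42.3966−28.2644) = -0.0708. V = [p*·0.0000 + (1−p*)·1.0000]/1.02 = 0.2385. B = V − Δ·S = 2.9412.
(1,0): S=22.9400. Δ = (V_up−V_dn)/(S_up−S_dn) = (0.9804−0.9804)/(25.4634−16.9756) = 0.0000. V = [p*·0.9804 + (1−p*)·0.9804]/1.02 = 0.9612. B = V − Δ·S = 0.9612.
(1,1): S=34.4100. Δ = (V_up−V_dn)/(S_up−S_dn) = (0.2385−0.9804)/(38.1951−25.4634) = -0.0583. V = [p*·0.2385 + (1−p*)·0.9804]/1.02 = 0.4107. B = V − Δ·S = 2.4159.
(0,0): S=31.0000. Δ = (V_up−V_dn)/(S_up−S_dn) = (0.4107−0.9612)/(34.4100−22.9400) = -0.0480. V = [p*·0.4107 + (1−p*)·0.9612]/1.02 = 0.5339. B = V − Δ·S = 2.0216.
Root portfolio cost Δ·31+B reproduces V0=0.5339.

(0,0): Delta=-0.0480 Bond=2.0216
(1,0): Delta=0.0000 Bond=0.9612
(1,1): Delta=-0.0583 Bond=2.4159
(2,0): Delta=0.0000 Bond=0.9804
(2,1): Delta=0.0000 Bond=0.9804
(2,2): Delta=-0.0708 Bond=2.9412
V0=0.5339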